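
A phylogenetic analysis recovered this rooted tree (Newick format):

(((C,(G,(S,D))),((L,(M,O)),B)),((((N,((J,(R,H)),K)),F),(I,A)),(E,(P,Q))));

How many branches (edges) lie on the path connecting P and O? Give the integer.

9

The MRCA of P and O is the root of the tree.
From P up to that node: 4 branches. From O up to the same node: 5 branches. Total: 4 + 5 = 9.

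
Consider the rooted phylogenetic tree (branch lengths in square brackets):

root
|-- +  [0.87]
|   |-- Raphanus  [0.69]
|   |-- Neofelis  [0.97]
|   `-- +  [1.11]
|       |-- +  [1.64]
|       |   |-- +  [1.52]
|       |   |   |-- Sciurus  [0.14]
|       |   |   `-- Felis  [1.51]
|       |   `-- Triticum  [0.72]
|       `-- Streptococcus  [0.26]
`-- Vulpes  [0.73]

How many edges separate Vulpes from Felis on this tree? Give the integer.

6

The MRCA of Vulpes and Felis is the root of the tree.
From Vulpes up to that node: 1 branch. From Felis up to the same node: 5 branches. Total: 1 + 5 = 6.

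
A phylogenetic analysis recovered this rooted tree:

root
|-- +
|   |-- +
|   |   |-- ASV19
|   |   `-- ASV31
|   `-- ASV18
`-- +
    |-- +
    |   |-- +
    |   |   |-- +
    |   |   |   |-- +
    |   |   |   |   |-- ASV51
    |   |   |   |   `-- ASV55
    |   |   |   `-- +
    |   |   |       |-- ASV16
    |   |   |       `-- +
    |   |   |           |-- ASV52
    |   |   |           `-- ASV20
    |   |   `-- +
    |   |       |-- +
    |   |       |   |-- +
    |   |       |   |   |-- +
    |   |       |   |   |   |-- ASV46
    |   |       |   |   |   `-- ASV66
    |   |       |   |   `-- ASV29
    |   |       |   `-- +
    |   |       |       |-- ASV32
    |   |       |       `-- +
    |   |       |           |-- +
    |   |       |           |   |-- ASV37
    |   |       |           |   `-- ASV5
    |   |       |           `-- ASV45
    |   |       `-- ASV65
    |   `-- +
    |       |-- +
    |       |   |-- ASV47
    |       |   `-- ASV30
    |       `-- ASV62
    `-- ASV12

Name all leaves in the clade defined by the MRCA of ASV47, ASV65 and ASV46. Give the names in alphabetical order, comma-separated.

Tracing ASV47: it sits inside (ASV47,ASV30).
Tracing ASV65: it sits inside ((((ASV46,ASV66),ASV29),(ASV32,((ASV37,ASV5),ASV45))),ASV65).
Tracing ASV46: it sits inside (ASV46,ASV66).
The smallest clade enclosing all 3 is ((((ASV51,ASV55),(ASV16,(ASV52,ASV20))),((((ASV46,ASV66),ASV29),(ASV32,((ASV37,ASV5),ASV45))),ASV65)),((ASV47,ASV30),ASV62)); the answer is its 16 terminal taxa in alphabetical order.

ASV16, ASV20, ASV29, ASV30, ASV32, ASV37, ASV45, ASV46, ASV47, ASV5, ASV51, ASV52, ASV55, ASV62, ASV65, ASV66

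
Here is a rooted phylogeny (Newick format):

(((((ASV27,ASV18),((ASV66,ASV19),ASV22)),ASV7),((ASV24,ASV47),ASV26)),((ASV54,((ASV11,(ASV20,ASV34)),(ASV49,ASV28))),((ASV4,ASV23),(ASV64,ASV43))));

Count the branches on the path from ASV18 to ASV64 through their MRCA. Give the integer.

9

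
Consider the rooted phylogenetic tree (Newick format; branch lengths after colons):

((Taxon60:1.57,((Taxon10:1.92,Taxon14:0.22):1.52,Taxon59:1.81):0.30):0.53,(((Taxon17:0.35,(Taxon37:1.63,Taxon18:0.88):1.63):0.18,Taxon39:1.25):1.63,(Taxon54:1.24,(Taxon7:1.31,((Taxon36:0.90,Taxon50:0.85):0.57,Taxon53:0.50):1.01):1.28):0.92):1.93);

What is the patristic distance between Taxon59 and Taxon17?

6.73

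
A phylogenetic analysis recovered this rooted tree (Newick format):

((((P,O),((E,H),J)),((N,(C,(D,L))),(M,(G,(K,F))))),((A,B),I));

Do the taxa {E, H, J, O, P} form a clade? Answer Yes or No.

Yes

The most recent common ancestor of these taxa subtends ((P,O),((E,H),J)).
That clade has exactly 5 tips — every listed taxon and nothing else — so the group is monophyletic.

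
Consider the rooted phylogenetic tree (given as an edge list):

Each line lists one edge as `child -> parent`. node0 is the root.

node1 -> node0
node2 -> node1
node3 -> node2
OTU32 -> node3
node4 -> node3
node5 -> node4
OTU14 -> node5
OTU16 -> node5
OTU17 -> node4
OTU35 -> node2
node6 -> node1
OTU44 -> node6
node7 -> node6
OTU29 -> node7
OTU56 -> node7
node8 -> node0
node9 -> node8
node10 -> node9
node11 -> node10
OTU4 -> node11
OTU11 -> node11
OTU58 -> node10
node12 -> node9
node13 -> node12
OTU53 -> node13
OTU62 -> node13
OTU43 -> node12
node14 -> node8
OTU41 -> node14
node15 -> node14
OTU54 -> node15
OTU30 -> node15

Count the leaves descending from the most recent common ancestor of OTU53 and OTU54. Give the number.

The MRCA of OTU53 and OTU54 is the node subtending ((((OTU4,OTU11),OTU58),((OTU53,OTU62),OTU43)),(OTU41,(OTU54,OTU30))).
That clade contains 9 terminal taxa: OTU11, OTU30, OTU4, OTU41, OTU43, OTU53, OTU54, OTU58, OTU62.

9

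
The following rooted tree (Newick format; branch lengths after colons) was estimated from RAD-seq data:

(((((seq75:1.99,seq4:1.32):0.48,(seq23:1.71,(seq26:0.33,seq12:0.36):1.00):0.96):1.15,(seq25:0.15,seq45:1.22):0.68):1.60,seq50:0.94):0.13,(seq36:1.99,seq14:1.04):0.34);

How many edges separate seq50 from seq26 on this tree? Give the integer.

6

The MRCA of seq50 and seq26 is the node subtending ((((seq75,seq4),(seq23,(seq26,seq12))),(seq25,seq45)),seq50).
From seq50 up to that node: 1 branch. From seq26 up to the same node: 5 branches. Total: 1 + 5 = 6.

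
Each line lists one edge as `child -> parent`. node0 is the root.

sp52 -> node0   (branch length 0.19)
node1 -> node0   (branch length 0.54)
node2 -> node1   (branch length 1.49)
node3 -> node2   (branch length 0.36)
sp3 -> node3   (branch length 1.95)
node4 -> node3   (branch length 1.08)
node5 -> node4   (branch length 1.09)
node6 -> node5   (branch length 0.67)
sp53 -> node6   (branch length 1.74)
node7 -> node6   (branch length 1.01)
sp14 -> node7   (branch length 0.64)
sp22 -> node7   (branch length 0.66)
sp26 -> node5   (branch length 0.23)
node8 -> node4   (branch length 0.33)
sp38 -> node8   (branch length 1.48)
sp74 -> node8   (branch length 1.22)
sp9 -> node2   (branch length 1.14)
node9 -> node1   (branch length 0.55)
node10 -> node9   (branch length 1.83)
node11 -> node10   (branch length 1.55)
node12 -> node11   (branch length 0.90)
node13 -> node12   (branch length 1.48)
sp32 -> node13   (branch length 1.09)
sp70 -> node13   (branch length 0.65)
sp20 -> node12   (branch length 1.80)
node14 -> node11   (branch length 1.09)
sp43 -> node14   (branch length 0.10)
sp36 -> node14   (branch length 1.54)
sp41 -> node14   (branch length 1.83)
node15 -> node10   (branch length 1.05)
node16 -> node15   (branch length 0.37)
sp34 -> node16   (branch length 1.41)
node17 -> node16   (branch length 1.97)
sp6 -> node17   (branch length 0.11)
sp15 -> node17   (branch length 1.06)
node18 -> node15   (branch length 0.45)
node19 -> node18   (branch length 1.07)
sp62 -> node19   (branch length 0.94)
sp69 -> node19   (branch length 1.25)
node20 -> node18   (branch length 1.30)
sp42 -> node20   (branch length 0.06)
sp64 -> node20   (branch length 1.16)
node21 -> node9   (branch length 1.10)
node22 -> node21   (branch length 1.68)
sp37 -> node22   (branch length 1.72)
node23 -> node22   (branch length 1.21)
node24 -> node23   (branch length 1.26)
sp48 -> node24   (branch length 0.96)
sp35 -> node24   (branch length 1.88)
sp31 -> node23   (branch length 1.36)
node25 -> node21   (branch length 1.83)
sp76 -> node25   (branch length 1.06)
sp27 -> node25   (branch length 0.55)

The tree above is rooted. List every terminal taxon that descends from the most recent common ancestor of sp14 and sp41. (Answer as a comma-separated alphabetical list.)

Tracing sp14: it sits inside (sp14,sp22).
Tracing sp41: it sits inside (sp43,sp36,sp41).
The smallest clade enclosing both is (((sp3,(((sp53,(sp14,sp22)),sp26),(sp38,sp74))),sp9),(((((sp32,sp70),sp20),(sp43,sp36,sp41)),((sp34,(sp6,sp15)),((sp62,sp69),(sp42,sp64)))),((sp37,((sp48,sp35),sp31)),(sp76,sp27)))); the answer is its 27 terminal taxa in alphabetical order.

sp14, sp15, sp20, sp22, sp26, sp27, sp3, sp31, sp32, sp34, sp35, sp36, sp37, sp38, sp41, sp42, sp43, sp48, sp53, sp6, sp62, sp64, sp69, sp70, sp74, sp76, sp9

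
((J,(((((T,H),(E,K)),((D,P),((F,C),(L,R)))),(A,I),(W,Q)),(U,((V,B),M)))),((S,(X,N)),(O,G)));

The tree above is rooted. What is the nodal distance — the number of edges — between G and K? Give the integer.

The MRCA of G and K is the root of the tree.
From G up to that node: 3 branches. From K up to the same node: 7 branches. Total: 3 + 7 = 10.

10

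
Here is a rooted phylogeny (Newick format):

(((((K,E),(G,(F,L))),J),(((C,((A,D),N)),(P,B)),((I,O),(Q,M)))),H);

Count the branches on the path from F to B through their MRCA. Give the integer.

The MRCA of F and B is the node subtending ((((K,E),(G,(F,L))),J),(((C,((A,D),N)),(P,B)),((I,O),(Q,M)))).
From F up to that node: 5 branches. From B up to the same node: 4 branches. Total: 5 + 4 = 9.

9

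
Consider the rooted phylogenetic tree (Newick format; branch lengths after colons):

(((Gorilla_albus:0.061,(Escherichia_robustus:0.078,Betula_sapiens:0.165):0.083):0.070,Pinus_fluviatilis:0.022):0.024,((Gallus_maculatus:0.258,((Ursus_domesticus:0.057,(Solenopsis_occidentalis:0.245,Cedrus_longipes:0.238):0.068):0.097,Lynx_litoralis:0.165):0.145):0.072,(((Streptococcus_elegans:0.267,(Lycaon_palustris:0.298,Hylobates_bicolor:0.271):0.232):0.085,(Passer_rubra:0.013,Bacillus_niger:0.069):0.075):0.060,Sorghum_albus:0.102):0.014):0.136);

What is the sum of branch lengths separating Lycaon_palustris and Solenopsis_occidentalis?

1.316

The path runs Lycaon_palustris → … → MRCA → … → Solenopsis_occidentalis; the MRCA is the node subtending ((Gallus_maculatus,((Ursus_domesticus,(Solenopsis_occidentalis,Cedrus_longipes)),Lynx_litoralis)),(((Streptococcus_elegans,(Lycaon_palustris,Hylobates_bicolor)),(Passer_rubra,Bacillus_niger)),Sorghum_albus)).
Branch lengths along that path: 0.298 + 0.232 + 0.085 + 0.060 + 0.014 + 0.072 + 0.145 + 0.097 + 0.068 + 0.245 = 1.316.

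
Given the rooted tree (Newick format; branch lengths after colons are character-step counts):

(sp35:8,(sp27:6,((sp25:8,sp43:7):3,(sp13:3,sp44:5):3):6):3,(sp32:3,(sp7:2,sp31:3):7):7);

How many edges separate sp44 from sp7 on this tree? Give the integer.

The MRCA of sp44 and sp7 is the root of the tree.
From sp44 up to that node: 4 branches. From sp7 up to the same node: 3 branches. Total: 4 + 3 = 7.

7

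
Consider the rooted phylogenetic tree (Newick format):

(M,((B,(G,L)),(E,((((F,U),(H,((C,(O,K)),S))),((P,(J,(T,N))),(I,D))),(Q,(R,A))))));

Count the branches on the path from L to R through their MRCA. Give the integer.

The MRCA of L and R is the node subtending ((B,(G,L)),(E,((((F,U),(H,((C,(O,K)),S))),((P,(J,(T,N))),(I,D))),(Q,(R,A))))).
From L up to that node: 3 branches. From R up to the same node: 5 branches. Total: 3 + 5 = 8.

8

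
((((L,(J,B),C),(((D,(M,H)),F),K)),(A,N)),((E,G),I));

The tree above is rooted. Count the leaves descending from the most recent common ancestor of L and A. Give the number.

The MRCA of L and A is the node subtending (((L,(J,B),C),(((D,(M,H)),F),K)),(A,N)).
That clade contains 11 terminal taxa: A, B, C, D, F, H, J, K, L, M, N.

11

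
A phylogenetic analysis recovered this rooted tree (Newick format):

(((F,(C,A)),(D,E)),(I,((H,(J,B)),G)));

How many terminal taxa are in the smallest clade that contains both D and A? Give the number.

The MRCA of D and A is the node subtending ((F,(C,A)),(D,E)).
That clade contains 5 terminal taxa: A, C, D, E, F.

5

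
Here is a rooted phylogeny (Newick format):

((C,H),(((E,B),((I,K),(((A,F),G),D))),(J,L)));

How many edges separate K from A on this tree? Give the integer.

The MRCA of K and A is the node subtending ((I,K),(((A,F),G),D)).
From K up to that node: 2 branches. From A up to the same node: 4 branches. Total: 2 + 4 = 6.

6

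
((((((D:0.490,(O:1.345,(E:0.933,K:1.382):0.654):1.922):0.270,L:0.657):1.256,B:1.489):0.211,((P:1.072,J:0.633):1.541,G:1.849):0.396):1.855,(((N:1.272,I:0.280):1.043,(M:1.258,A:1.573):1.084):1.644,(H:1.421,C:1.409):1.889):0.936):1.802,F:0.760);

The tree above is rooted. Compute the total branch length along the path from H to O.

The path runs H → … → MRCA → … → O; the MRCA is the node subtending (((((D,(O,(E,K))),L),B),((P,J),G)),(((N,I),(M,A)),(H,C))).
Branch lengths along that path: 1.421 + 1.889 + 0.936 + 1.855 + 0.211 + 1.256 + 0.270 + 1.922 + 1.345 = 11.105.

11.105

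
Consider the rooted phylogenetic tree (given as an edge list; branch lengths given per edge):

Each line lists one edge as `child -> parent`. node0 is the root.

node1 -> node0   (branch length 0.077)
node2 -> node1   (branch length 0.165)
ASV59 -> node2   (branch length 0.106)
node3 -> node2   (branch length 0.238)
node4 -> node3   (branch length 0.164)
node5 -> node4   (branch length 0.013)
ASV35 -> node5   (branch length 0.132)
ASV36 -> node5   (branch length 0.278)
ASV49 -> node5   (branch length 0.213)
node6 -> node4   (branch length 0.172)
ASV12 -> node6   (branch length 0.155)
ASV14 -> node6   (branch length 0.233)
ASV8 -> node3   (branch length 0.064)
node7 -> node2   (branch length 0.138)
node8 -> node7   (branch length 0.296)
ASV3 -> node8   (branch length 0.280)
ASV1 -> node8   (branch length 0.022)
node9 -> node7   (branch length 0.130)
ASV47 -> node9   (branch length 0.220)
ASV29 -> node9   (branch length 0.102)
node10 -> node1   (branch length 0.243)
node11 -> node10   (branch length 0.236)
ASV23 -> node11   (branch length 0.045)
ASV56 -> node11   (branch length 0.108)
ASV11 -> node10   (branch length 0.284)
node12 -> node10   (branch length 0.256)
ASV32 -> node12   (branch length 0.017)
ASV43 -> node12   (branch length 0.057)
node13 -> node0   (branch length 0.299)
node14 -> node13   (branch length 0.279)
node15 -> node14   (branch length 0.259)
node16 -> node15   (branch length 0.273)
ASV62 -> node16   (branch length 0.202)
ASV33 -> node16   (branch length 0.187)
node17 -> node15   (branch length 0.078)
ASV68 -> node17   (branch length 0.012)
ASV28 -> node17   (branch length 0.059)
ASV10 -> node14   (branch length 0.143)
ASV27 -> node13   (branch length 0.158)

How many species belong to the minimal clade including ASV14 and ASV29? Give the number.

11

The MRCA of ASV14 and ASV29 is the node subtending (ASV59,(((ASV35,ASV36,ASV49),(ASV12,ASV14)),ASV8),((ASV3,ASV1),(ASV47,ASV29))).
That clade contains 11 terminal taxa: ASV1, ASV12, ASV14, ASV29, ASV3, ASV35, ASV36, ASV47, ASV49, ASV59, ASV8.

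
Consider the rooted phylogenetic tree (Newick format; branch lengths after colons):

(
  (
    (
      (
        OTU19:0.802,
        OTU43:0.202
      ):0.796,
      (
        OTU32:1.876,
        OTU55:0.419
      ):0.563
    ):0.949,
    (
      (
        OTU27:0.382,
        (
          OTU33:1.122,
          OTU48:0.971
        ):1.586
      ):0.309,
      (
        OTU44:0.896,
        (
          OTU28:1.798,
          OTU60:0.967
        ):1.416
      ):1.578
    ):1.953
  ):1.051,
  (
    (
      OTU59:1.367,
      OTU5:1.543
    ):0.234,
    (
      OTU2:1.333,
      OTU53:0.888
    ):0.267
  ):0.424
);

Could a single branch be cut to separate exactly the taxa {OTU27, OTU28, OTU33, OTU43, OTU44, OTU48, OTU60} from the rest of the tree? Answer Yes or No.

The MRCA of the listed taxa subtends (((OTU19,OTU43),(OTU32,OTU55)),((OTU27,(OTU33,OTU48)),(OTU44,(OTU28,OTU60)))).
That clade also contains OTU19, OTU32, OTU55, which are not in the proposed group, so the group is not monophyletic.

No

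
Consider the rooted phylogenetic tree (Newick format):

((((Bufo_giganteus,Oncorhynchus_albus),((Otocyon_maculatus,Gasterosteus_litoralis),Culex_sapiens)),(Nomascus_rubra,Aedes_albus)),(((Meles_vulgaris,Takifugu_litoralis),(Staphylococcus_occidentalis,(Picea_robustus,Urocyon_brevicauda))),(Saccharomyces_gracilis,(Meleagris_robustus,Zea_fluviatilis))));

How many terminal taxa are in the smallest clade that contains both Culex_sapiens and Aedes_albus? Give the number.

The MRCA of Culex_sapiens and Aedes_albus is the node subtending (((Bufo_giganteus,Oncorhynchus_albus),((Otocyon_maculatus,Gasterosteus_litoralis),Culex_sapiens)),(Nomascus_rubra,Aedes_albus)).
That clade contains 7 terminal taxa: Aedes_albus, Bufo_giganteus, Culex_sapiens, Gasterosteus_litoralis, Nomascus_rubra, Oncorhynchus_albus, Otocyon_maculatus.

7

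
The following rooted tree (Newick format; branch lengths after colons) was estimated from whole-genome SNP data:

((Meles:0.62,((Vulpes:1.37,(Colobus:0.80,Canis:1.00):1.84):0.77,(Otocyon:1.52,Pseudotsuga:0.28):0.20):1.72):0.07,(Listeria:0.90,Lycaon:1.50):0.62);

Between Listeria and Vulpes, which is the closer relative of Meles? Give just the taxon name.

Vulpes

The MRCA of Meles and Vulpes subtends (Meles,((Vulpes,(Colobus,Canis)),(Otocyon,Pseudotsuga))) (6 taxa).
The MRCA of Meles and Listeria is the root, subtending the entire tree (8 taxa).
The first is nested inside the second, so Meles shares a more recent common ancestor with Vulpes.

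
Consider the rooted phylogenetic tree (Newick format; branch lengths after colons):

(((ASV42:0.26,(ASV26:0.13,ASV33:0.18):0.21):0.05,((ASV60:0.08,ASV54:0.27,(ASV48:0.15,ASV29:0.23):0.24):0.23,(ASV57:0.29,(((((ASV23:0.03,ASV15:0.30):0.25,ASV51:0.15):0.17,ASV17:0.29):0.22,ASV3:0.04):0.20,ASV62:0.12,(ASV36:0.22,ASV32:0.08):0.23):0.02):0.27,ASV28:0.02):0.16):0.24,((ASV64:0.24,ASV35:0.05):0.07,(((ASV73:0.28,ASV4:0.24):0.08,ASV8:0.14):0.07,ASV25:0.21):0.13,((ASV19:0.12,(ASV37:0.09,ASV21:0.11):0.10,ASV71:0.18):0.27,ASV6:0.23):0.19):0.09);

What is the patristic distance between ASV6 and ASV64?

0.73

The path runs ASV6 → … → MRCA → … → ASV64; the MRCA is the node subtending ((ASV64,ASV35),(((ASV73,ASV4),ASV8),ASV25),((ASV19,(ASV37,ASV21),ASV71),ASV6)).
Branch lengths along that path: 0.23 + 0.19 + 0.07 + 0.24 = 0.73.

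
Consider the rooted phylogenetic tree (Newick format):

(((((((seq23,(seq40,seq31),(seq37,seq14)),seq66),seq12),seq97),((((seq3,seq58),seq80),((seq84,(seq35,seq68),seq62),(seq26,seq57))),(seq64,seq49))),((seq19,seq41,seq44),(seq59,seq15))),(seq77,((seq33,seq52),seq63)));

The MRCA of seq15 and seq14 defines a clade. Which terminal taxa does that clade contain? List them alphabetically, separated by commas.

seq12, seq14, seq15, seq19, seq23, seq26, seq3, seq31, seq35, seq37, seq40, seq41, seq44, seq49, seq57, seq58, seq59, seq62, seq64, seq66, seq68, seq80, seq84, seq97

Tracing seq15: it sits inside (seq59,seq15).
Tracing seq14: it sits inside (seq37,seq14).
The smallest clade enclosing both is ((((((seq23,(seq40,seq31),(seq37,seq14)),seq66),seq12),seq97),((((seq3,seq58),seq80),((seq84,(seq35,seq68),seq62),(seq26,seq57))),(seq64,seq49))),((seq19,seq41,seq44),(seq59,seq15))); the answer is its 24 terminal taxa in alphabetical order.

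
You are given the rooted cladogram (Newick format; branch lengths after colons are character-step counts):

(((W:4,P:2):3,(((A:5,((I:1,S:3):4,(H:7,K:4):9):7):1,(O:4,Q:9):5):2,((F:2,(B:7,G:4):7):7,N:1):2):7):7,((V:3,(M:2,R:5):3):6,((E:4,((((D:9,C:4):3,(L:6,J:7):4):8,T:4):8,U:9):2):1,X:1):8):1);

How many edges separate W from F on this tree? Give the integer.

The MRCA of W and F is the node subtending ((W,P),(((A,((I,S),(H,K))),(O,Q)),((F,(B,G)),N))).
From W up to that node: 2 branches. From F up to the same node: 4 branches. Total: 2 + 4 = 6.

6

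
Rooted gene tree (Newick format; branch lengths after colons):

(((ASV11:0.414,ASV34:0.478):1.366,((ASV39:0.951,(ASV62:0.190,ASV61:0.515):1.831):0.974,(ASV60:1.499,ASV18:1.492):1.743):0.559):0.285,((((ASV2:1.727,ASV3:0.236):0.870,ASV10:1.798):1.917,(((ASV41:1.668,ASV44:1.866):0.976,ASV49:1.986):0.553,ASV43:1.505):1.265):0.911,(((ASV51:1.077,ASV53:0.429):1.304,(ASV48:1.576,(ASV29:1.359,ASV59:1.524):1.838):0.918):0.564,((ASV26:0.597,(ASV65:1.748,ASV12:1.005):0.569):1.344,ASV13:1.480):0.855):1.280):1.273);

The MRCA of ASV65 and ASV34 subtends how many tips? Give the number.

23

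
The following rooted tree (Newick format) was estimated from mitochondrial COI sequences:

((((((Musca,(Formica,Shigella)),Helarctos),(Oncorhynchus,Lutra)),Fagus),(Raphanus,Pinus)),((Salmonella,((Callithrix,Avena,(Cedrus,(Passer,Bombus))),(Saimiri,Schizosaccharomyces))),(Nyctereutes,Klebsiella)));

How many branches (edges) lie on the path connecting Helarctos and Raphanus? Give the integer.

The MRCA of Helarctos and Raphanus is the node subtending (((((Musca,(Formica,Shigella)),Helarctos),(Oncorhynchus,Lutra)),Fagus),(Raphanus,Pinus)).
From Helarctos up to that node: 4 branches. From Raphanus up to the same node: 2 branches. Total: 4 + 2 = 6.

6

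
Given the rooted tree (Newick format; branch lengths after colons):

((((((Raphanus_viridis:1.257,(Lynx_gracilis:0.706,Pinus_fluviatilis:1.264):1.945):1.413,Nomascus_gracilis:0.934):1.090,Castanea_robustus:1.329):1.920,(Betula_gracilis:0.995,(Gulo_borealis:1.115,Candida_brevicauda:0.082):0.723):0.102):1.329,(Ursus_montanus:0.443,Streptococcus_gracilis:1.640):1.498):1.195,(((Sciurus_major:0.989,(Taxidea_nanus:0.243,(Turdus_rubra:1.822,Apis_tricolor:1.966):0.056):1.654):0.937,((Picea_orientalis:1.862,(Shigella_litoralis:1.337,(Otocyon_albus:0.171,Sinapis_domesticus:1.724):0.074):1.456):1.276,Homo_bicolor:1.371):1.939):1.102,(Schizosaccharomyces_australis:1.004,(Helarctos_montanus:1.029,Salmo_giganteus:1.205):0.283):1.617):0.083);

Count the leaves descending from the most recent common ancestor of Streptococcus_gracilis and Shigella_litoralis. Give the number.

22

The MRCA of Streptococcus_gracilis and Shigella_litoralis is the root, so the clade is the entire tree.
That clade contains 22 terminal taxa: Apis_tricolor, Betula_gracilis, Candida_brevicauda, Castanea_robustus, Gulo_borealis, Helarctos_montanus, Homo_bicolor, Lynx_gracilis, Nomascus_gracilis, Otocyon_albus, Picea_orientalis, Pinus_fluviatilis, Raphanus_viridis, Salmo_giganteus, Schizosaccharomyces_australis, Sciurus_major, Shigella_litoralis, Sinapis_domesticus, Streptococcus_gracilis, Taxidea_nanus, Turdus_rubra, Ursus_montanus.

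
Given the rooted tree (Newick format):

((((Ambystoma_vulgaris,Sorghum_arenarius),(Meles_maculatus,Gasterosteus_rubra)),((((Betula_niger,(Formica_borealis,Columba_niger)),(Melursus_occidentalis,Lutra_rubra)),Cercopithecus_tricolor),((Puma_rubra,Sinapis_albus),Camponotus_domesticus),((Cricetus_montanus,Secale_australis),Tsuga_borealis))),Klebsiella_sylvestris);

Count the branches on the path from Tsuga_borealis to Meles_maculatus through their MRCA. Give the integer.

The MRCA of Tsuga_borealis and Meles_maculatus is the node subtending (((Ambystoma_vulgaris,Sorghum_arenarius),(Meles_maculatus,Gasterosteus_rubra)),((((Betula_niger,(Formica_borealis,Columba_niger)),(Melursus_occidentalis,Lutra_rubra)),Cercopithecus_tricolor),((Puma_rubra,Sinapis_albus),Camponotus_domesticus),((Cricetus_montanus,Secale_australis),Tsuga_borealis))).
From Tsuga_borealis up to that node: 3 branches. From Meles_maculatus up to the same node: 3 branches. Total: 3 + 3 = 6.

6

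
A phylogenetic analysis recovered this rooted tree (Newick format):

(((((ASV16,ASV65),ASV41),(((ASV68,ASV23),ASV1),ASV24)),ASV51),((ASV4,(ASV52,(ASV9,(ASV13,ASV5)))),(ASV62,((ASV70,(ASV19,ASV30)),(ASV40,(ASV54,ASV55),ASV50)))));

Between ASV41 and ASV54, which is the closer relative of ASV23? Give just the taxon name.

The MRCA of ASV23 and ASV41 subtends (((ASV16,ASV65),ASV41),(((ASV68,ASV23),ASV1),ASV24)) (7 taxa).
The MRCA of ASV23 and ASV54 is the root, subtending the entire tree (21 taxa).
The first is nested inside the second, so ASV23 shares a more recent common ancestor with ASV41.

ASV41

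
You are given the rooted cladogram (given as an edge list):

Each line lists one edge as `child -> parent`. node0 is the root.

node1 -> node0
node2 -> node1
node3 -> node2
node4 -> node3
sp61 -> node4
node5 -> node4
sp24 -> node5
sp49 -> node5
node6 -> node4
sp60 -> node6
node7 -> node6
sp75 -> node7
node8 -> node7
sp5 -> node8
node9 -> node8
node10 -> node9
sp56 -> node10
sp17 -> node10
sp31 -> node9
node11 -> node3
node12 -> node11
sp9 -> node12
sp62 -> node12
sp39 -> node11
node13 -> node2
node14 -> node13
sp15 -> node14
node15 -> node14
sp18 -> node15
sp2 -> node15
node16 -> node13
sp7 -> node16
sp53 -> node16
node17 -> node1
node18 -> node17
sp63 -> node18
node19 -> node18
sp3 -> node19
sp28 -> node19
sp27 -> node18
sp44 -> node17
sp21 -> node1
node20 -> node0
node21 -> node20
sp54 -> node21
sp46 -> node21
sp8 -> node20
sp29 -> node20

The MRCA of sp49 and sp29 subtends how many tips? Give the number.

The MRCA of sp49 and sp29 is the root, so the clade is the entire tree.
That clade contains 27 terminal taxa: sp15, sp17, sp18, sp2, sp21, sp24, sp27, sp28, sp29, sp3, sp31, sp39, sp44, sp46, sp49, sp5, sp53, sp54, sp56, sp60, sp61, sp62, sp63, sp7, sp75, sp8, sp9.

27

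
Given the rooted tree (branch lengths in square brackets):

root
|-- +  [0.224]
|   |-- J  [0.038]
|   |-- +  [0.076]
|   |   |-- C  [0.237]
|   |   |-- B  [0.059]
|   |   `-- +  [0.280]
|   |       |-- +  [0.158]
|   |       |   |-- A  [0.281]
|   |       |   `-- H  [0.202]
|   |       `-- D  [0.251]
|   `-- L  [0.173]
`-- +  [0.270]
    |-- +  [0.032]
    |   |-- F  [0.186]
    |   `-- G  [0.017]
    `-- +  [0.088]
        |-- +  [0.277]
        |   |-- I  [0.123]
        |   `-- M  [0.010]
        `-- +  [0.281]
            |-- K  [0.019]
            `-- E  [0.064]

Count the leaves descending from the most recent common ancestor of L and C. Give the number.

7

The MRCA of L and C is the node subtending (J,(C,B,((A,H),D)),L).
That clade contains 7 terminal taxa: A, B, C, D, H, J, L.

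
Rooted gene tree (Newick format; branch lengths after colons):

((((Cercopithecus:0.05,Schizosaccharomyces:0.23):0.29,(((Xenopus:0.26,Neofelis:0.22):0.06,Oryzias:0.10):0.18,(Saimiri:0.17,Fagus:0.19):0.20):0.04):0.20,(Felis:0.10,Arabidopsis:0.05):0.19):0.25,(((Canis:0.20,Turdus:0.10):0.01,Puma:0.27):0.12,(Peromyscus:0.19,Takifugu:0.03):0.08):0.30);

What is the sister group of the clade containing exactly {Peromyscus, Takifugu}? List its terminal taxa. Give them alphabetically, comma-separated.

The clade containing exactly {Peromyscus, Takifugu} attaches to the tree at the node subtending (((Canis,Turdus),Puma),(Peromyscus,Takifugu)).
The other lineage descending from that same node — the sister group — is ((Canis,Turdus),Puma); its 3 tips in alphabetical order are the answer.

Canis, Puma, Turdus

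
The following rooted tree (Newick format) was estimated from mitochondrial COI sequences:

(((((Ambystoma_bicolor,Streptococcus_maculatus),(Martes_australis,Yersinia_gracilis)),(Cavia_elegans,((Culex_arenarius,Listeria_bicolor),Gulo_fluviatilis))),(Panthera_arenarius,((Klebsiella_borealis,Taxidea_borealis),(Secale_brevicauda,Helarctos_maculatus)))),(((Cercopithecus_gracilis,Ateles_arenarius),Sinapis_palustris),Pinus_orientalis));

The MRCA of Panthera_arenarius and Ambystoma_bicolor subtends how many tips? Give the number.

13

The MRCA of Panthera_arenarius and Ambystoma_bicolor is the node subtending ((((Ambystoma_bicolor,Streptococcus_maculatus),(Martes_australis,Yersinia_gracilis)),(Cavia_elegans,((Culex_arenarius,Listeria_bicolor),Gulo_fluviatilis))),(Panthera_arenarius,((Klebsiella_borealis,Taxidea_borealis),(Secale_brevicauda,Helarctos_maculatus)))).
That clade contains 13 terminal taxa: Ambystoma_bicolor, Cavia_elegans, Culex_arenarius, Gulo_fluviatilis, Helarctos_maculatus, Klebsiella_borealis, Listeria_bicolor, Martes_australis, Panthera_arenarius, Secale_brevicauda, Streptococcus_maculatus, Taxidea_borealis, Yersinia_gracilis.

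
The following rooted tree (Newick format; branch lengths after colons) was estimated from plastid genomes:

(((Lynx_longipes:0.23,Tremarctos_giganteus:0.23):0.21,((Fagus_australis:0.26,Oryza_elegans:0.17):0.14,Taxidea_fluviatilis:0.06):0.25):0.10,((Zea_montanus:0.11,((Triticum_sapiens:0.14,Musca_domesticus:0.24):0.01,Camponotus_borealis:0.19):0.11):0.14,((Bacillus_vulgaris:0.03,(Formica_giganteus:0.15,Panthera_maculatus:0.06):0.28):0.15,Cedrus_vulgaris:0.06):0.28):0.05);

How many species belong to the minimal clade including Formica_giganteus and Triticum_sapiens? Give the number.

8

The MRCA of Formica_giganteus and Triticum_sapiens is the node subtending ((Zea_montanus,((Triticum_sapiens,Musca_domesticus),Camponotus_borealis)),((Bacillus_vulgaris,(Formica_giganteus,Panthera_maculatus)),Cedrus_vulgaris)).
That clade contains 8 terminal taxa: Bacillus_vulgaris, Camponotus_borealis, Cedrus_vulgaris, Formica_giganteus, Musca_domesticus, Panthera_maculatus, Triticum_sapiens, Zea_montanus.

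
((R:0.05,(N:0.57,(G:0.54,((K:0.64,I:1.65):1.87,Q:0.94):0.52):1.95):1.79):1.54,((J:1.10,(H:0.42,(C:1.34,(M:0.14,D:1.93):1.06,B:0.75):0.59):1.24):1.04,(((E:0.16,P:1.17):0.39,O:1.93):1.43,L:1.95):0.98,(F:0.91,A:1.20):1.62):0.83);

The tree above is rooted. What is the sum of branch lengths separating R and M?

The path runs R → … → MRCA → … → M; the MRCA is the root of the tree.
Branch lengths along that path: 0.05 + 1.54 + 0.83 + 1.04 + 1.24 + 0.59 + 1.06 + 0.14 = 6.49.

6.49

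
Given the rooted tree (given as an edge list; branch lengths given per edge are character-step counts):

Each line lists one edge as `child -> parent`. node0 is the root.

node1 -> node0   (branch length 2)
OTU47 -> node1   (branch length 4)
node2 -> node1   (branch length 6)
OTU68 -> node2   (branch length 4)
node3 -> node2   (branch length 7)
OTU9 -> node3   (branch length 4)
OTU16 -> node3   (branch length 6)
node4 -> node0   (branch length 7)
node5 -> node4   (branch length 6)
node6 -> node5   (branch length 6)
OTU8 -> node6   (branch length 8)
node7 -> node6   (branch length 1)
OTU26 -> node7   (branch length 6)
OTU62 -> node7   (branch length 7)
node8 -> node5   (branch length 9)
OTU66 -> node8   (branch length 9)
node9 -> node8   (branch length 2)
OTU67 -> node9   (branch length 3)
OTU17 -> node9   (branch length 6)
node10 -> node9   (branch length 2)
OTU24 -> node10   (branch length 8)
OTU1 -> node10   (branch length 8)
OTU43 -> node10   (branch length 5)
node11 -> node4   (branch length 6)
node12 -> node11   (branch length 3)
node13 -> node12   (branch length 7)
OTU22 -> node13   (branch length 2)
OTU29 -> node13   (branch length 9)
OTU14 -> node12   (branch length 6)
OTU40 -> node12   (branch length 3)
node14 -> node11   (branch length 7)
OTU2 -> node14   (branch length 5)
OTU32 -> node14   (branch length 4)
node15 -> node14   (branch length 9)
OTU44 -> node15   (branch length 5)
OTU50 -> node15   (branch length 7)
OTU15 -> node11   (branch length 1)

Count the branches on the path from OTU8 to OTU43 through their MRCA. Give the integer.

6

The MRCA of OTU8 and OTU43 is the node subtending ((OTU8,(OTU26,OTU62)),(OTU66,(OTU67,OTU17,(OTU24,OTU1,OTU43)))).
From OTU8 up to that node: 2 branches. From OTU43 up to the same node: 4 branches. Total: 2 + 4 = 6.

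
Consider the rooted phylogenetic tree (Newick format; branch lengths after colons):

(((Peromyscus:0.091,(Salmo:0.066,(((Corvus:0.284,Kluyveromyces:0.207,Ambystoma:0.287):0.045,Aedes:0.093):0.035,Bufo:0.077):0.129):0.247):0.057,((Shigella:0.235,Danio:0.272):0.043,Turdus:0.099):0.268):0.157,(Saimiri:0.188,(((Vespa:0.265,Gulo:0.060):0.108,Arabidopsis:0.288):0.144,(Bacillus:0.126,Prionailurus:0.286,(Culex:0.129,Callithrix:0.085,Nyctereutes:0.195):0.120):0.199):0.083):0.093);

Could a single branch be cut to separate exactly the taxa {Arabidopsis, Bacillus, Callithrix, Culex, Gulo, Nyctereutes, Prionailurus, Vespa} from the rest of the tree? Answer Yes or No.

Yes

The most recent common ancestor of these taxa subtends (((Vespa,Gulo),Arabidopsis),(Bacillus,Prionailurus,(Culex,Callithrix,Nyctereutes))).
That clade has exactly 8 tips — every listed taxon and nothing else — so the group is monophyletic.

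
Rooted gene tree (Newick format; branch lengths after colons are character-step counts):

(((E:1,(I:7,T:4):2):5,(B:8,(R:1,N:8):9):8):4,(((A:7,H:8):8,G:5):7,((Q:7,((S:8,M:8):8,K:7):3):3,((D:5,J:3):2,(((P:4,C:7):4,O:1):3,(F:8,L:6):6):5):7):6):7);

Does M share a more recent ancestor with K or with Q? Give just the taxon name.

K

The MRCA of M and K subtends ((S,M),K) (3 taxa).
The MRCA of M and Q subtends (Q,((S,M),K)) (4 taxa).
The first is nested inside the second, so M shares a more recent common ancestor with K.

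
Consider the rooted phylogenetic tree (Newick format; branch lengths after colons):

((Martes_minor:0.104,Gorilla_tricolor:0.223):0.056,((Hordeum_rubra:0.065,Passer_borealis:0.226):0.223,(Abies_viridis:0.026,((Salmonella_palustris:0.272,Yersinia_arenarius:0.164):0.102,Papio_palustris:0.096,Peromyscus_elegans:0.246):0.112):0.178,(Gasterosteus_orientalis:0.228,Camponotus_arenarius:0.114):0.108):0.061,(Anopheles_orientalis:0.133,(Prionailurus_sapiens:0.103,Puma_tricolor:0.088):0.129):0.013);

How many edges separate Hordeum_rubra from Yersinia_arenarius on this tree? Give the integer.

The MRCA of Hordeum_rubra and Yersinia_arenarius is the node subtending ((Hordeum_rubra,Passer_borealis),(Abies_viridis,((Salmonella_palustris,Yersinia_arenarius),Papio_palustris,Peromyscus_elegans)),(Gasterosteus_orientalis,Camponotus_arenarius)).
From Hordeum_rubra up to that node: 2 branches. From Yersinia_arenarius up to the same node: 4 branches. Total: 2 + 4 = 6.

6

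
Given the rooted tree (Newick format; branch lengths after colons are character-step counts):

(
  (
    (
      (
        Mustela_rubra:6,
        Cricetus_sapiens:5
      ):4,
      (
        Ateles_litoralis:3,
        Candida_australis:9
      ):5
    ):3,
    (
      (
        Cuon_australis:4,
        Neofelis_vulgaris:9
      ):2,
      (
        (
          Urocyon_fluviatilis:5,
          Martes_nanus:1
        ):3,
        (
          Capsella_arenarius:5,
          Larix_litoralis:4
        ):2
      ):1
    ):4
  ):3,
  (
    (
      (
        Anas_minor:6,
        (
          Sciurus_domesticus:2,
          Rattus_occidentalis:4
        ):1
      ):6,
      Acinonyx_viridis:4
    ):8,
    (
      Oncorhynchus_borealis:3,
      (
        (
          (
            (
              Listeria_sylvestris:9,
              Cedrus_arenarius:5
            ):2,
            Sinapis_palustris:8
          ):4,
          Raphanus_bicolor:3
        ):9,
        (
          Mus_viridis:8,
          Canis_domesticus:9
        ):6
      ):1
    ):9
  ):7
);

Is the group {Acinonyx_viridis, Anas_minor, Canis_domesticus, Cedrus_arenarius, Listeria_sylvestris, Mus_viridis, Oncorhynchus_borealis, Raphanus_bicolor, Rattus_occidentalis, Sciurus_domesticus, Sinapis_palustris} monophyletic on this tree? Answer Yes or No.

The most recent common ancestor of these taxa subtends (((Anas_minor,(Sciurus_domesticus,Rattus_occidentalis)),Acinonyx_viridis),(Oncorhynchus_borealis,((((Listeria_sylvestris,Cedrus_arenarius),Sinapis_palustris),Raphanus_bicolor),(Mus_viridis,Canis_domesticus)))).
That clade has exactly 11 tips — every listed taxon and nothing else — so the group is monophyletic.

Yes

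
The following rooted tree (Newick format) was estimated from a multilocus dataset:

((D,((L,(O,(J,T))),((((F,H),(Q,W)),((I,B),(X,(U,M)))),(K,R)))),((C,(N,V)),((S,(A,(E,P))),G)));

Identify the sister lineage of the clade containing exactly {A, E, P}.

S

The clade containing exactly {A, E, P} attaches to the tree at the node subtending (S,(A,(E,P))).
The other lineage descending from that same node — the sister group — is the single tip S.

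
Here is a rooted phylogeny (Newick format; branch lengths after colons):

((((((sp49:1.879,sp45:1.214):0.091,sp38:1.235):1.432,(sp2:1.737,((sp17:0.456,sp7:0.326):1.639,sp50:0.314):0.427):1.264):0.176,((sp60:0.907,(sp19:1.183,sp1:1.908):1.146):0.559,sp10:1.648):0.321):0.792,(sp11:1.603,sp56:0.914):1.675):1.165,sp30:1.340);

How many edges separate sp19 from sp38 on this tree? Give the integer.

7

The MRCA of sp19 and sp38 is the node subtending ((((sp49,sp45),sp38),(sp2,((sp17,sp7),sp50))),((sp60,(sp19,sp1)),sp10)).
From sp19 up to that node: 4 branches. From sp38 up to the same node: 3 branches. Total: 4 + 3 = 7.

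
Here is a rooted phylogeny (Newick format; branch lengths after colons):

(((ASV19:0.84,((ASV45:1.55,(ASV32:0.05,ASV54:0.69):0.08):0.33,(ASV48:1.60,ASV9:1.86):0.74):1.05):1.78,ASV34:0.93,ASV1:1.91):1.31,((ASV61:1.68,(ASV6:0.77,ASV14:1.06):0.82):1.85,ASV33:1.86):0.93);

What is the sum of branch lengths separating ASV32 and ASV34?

4.22

The path runs ASV32 → … → MRCA → … → ASV34; the MRCA is the node subtending ((ASV19,((ASV45,(ASV32,ASV54)),(ASV48,ASV9))),ASV34,ASV1).
Branch lengths along that path: 0.05 + 0.08 + 0.33 + 1.05 + 1.78 + 0.93 = 4.22.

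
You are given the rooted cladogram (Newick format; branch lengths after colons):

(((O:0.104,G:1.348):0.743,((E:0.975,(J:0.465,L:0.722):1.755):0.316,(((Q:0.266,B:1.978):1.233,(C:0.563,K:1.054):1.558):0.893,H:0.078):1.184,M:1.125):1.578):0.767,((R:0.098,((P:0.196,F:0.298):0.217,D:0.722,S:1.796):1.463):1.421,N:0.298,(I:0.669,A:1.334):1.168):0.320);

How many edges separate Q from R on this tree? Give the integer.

The MRCA of Q and R is the root of the tree.
From Q up to that node: 6 branches. From R up to the same node: 3 branches. Total: 6 + 3 = 9.

9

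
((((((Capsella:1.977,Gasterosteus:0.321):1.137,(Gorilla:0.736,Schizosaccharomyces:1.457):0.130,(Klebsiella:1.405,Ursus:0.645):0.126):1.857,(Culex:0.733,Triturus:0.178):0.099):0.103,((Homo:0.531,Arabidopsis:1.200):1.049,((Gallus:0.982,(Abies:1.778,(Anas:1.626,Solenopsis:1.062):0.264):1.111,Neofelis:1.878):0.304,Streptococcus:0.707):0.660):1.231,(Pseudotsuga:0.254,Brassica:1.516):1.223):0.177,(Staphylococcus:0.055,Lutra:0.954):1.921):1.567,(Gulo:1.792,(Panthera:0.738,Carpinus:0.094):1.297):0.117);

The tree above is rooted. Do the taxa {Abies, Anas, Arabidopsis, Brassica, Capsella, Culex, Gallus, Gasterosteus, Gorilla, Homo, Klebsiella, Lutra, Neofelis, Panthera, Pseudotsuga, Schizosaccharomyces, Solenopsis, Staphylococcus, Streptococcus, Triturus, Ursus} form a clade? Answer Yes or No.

The MRCA of the listed taxa is the root, so the smallest clade containing them is the whole tree.
That clade also contains Carpinus, Gulo, which are not in the proposed group, so the group is not monophyletic.

No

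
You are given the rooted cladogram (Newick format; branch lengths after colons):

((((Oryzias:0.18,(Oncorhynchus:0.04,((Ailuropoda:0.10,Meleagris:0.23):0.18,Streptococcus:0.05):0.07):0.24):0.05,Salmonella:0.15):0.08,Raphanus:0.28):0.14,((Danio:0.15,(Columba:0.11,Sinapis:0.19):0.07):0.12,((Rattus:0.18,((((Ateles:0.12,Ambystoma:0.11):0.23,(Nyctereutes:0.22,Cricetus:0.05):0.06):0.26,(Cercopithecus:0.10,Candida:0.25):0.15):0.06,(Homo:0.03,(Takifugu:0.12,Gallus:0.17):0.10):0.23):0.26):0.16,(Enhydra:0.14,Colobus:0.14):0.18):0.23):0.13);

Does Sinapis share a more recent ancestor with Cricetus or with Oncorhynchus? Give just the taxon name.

The MRCA of Sinapis and Cricetus subtends ((Danio,(Columba,Sinapis)),((Rattus,((((Ateles,Ambystoma),(Nyctereutes,Cricetus)),(Cercopithecus,Candida)),(Homo,(Takifugu,Gallus)))),(Enhydra,Colobus))) (15 taxa).
The MRCA of Sinapis and Oncorhynchus is the root, subtending the entire tree (22 taxa).
The first is nested inside the second, so Sinapis shares a more recent common ancestor with Cricetus.

Cricetus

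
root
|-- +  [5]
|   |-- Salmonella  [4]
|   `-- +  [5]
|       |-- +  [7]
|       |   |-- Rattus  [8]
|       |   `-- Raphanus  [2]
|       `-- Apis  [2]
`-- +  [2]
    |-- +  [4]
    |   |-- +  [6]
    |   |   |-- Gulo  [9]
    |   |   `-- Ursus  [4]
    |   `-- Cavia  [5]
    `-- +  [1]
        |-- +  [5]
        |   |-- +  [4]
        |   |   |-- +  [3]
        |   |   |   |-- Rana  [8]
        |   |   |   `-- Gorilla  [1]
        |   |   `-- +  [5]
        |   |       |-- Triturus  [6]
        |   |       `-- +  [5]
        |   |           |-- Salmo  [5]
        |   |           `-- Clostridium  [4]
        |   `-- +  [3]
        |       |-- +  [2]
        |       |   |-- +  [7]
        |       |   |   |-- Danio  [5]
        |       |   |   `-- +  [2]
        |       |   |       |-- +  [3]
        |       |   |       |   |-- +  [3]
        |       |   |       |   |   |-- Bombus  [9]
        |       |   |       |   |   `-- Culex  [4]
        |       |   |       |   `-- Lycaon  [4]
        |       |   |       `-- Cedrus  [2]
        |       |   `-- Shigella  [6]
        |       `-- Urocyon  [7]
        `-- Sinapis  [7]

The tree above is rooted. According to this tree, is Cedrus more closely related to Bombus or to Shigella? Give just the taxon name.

Bombus

The MRCA of Cedrus and Bombus subtends (((Bombus,Culex),Lycaon),Cedrus) (4 taxa).
The MRCA of Cedrus and Shigella subtends ((Danio,(((Bombus,Culex),Lycaon),Cedrus)),Shigella) (6 taxa).
The first is nested inside the second, so Cedrus shares a more recent common ancestor with Bombus.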